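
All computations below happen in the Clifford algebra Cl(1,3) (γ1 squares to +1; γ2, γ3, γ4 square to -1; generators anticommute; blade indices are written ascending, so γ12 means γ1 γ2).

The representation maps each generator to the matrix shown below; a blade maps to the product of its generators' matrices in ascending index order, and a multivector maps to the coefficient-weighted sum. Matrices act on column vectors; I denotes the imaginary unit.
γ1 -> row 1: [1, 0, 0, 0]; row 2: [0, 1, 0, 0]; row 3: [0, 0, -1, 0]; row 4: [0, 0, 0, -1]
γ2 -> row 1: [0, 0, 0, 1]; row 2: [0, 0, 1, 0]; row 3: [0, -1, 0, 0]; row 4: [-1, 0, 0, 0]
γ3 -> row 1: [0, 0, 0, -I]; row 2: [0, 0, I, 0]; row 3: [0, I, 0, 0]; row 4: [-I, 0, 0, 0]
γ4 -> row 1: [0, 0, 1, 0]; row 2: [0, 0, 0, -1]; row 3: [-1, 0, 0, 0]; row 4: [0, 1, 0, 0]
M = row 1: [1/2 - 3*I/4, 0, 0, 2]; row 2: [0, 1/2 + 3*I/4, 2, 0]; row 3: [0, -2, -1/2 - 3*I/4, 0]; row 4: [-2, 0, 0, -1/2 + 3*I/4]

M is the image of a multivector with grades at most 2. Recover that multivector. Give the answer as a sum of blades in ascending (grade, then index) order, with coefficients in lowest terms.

Method: the blade images are trace-orthogonal — tr(rho(e_A) rho(e_B)^-1) = 4 if A = B and 0 otherwise — and rho(e_A)^-1 = (e_A)^2 * rho(e_A) with (e_A)^2 = +1 or -1, so the coefficient of e_A in the preimage is (e_A)^2 * tr(M rho(e_A))/4.
Nonzero projections over blades of grade <= 2: γ1: (γ1)^2 = +1, tr(M rho(γ1)) = 2, coefficient 1/2; γ2: (γ2)^2 = -1, tr(M rho(γ2)) = -8, coefficient 2; γ23: (γ23)^2 = -1, tr(M rho(γ23)) = -3, coefficient 3/4. Every other blade of grade <= 2 projects to 0.
Answer: 1/2*γ1 + 2*γ2 + 3/4*γ23


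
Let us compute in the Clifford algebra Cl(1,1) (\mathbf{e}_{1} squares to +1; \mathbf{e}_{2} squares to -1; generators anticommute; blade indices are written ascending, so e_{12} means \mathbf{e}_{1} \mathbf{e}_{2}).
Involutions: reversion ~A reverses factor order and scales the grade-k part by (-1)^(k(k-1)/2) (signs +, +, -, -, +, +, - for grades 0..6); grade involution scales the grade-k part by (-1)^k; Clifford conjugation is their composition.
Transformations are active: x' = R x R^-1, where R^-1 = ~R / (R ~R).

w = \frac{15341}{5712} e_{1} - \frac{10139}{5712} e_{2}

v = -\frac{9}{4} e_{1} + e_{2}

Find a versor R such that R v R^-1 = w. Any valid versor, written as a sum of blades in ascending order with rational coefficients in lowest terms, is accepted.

Since q(v) = q(w) = \frac{65}{16}, the sum R = v + w = \frac{2489}{5712} e_{1} - \frac{4427}{5712} e_{2} does the job whenever invertible.
Answer: \frac{2489}{5712} e_{1} - \frac{4427}{5712} e_{2}


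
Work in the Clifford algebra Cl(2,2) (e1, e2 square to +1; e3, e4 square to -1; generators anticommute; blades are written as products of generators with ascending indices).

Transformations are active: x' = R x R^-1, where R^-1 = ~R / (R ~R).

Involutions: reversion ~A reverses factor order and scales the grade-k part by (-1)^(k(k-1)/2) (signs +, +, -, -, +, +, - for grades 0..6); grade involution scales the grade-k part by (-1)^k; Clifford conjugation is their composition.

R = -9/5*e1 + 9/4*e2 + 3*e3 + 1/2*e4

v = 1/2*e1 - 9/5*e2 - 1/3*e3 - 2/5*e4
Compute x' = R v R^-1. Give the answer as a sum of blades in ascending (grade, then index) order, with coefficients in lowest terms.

~R = -9/5*e1 + 9/4*e2 + 3*e3 + 1/2*e4, and R ~R = -379/400, so R^-1 = ~R / (-379/400).
R v = -15/4 + 423/200*e1 e2 - 9/10*e1 e3 + 47/100*e1 e4 + 93/20*e2 e3 - 31/30*e3 e4
Answer: -11179/758*e1 + 37161/1895*e2 + 27379/1137*e3 + 8258/1895*e4


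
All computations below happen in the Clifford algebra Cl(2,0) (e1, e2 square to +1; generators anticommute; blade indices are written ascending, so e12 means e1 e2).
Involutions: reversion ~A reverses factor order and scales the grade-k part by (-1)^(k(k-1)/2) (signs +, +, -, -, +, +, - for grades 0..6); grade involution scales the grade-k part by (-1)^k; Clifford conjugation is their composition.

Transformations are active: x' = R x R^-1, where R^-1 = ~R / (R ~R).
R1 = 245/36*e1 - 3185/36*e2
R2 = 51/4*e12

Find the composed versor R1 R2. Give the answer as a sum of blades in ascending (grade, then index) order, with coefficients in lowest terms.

Distribute over the terms of R2 (each basis-blade product reordered to ascending indices, repeated generators contracted through their squares):
R1 (51/4*e12) = 54145/48*e1 + 4165/48*e2
Answer: 54145/48*e1 + 4165/48*e2


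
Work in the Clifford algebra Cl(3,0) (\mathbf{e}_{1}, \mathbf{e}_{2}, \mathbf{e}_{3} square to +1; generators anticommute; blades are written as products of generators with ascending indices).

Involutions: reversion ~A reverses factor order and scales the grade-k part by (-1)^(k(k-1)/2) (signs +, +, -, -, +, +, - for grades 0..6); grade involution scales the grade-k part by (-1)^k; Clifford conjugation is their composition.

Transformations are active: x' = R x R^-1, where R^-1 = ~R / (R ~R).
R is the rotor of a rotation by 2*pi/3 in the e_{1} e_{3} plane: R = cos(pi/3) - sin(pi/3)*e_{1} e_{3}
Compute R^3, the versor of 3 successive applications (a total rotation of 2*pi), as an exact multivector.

Rotor phase runs at HALF the rotation angle; powers of one rotor simply add phase, so after 3 steps in e_{1} e_{3} the phase is 3*pi/3 = \pi and R^3 = cos(\pi) - sin(\pi)*e_{1} e_{3}.
cos(\pi) = -1 and sin(\pi) = 0, so R^3 = -1. The total rotation 2*pi is 1 full turn, so every vector returns to itself, yet the rotor is -1, on the OTHER sheet of the double cover (an odd number of 2*pi turns).
Answer: -1


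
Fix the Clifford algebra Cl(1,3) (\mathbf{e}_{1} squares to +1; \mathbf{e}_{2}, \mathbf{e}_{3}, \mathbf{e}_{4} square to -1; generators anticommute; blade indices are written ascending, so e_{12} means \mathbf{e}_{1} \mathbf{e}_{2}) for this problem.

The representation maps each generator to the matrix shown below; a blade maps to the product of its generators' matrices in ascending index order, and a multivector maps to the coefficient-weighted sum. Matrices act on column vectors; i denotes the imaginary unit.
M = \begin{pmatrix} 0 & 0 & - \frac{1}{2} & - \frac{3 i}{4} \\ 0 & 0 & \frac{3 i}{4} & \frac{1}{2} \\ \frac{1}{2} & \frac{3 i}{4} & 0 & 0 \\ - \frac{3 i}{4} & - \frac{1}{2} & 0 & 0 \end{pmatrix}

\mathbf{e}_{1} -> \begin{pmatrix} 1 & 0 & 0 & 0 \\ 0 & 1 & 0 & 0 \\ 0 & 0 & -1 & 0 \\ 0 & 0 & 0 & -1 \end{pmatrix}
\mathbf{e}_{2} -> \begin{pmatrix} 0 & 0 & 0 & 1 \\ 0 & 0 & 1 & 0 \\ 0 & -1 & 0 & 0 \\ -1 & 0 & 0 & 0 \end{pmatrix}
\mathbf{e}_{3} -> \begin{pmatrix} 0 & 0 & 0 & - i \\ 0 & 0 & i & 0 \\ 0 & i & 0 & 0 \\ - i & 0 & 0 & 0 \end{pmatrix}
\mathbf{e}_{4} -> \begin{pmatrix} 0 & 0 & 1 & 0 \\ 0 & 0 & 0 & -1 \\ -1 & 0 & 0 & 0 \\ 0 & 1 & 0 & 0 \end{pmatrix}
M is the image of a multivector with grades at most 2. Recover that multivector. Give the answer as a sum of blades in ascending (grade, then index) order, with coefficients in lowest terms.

Method: the blade images are trace-orthogonal — tr(rho(e_A) rho(e_B)^-1) = 4 if A = B and 0 otherwise — and rho(e_A)^-1 = (e_A)^2 * rho(e_A) with (e_A)^2 = +1 or -1, so the coefficient of e_A in the preimage is (e_A)^2 * tr(M rho(e_A))/4.
Nonzero projections over blades of grade <= 2: e_{3}: (e_{3})^2 = -1, tr(M rho(e_{3})) = -3, coefficient \frac{3}{4}; e_{4}: (e_{4})^2 = -1, tr(M rho(e_{4})) = 2, coefficient -\frac{1}{2}. Every other blade of grade <= 2 projects to 0.
Answer: \frac{3}{4} e_{3} - \frac{1}{2} e_{4}


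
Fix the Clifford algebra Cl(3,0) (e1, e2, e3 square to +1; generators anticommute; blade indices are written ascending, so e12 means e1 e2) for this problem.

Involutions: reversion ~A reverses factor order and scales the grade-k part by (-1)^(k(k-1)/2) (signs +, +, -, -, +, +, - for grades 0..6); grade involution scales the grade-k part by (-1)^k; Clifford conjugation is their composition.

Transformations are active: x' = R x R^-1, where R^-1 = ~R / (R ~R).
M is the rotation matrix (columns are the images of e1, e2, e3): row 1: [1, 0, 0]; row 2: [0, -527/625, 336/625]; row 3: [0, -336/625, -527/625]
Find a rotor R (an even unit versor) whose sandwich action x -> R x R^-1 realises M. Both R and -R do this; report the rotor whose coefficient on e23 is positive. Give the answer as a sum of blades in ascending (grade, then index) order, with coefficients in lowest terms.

Method: write R = a + b12*e12 + b13*e13 + b23*e23 with a^2 + b12^2 + b13^2 + b23^2 = 1 (so R^-1 = ~R). Expanding the columns R e_j ~R gives tr M = 4a^2 - 1 and, from the antisymmetric part, M21 - M12 = -4a*b12, M13 - M31 = 4a*b13, M32 - M23 = -4a*b23.
Here tr M = -429/625, so a^2 = (1 + tr M)/4 = 49/625 and a = ±7/25. Taking a = 7/25: M21 - M12 = 0, M13 - M31 = 0, M32 - M23 = -672/625, giving b12 = 0, b13 = 0, b23 = 24/25, i.e. R = 7/25 + 24/25*e23.
Its e23 coefficient is already positive.
Answer: 7/25 + 24/25*e23. Recall the cover is two-to-one: with M of trace -429/625, both preimages act alike, and the stated e23 sign chooses the sheet.


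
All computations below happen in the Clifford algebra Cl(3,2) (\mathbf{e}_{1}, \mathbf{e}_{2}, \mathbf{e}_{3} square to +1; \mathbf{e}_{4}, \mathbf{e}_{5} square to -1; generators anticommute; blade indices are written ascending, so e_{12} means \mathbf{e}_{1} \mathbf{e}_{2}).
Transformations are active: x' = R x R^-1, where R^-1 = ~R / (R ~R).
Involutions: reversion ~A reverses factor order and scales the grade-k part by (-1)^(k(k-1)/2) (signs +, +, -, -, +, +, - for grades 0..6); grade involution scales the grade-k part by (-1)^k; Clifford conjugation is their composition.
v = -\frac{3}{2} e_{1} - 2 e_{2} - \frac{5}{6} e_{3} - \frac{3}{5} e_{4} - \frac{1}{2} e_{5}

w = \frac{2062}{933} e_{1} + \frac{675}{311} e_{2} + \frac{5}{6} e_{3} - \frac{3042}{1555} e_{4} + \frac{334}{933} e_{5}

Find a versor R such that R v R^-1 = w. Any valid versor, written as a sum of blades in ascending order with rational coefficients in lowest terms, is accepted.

Reasoning: v^2 = w^2 = \frac{5701}{900} since conjugation preserves the quadratic form; R = v + w = \frac{1325}{1866} e_{1} + \frac{53}{311} e_{2} - \frac{795}{311} e_{4} - \frac{265}{1866} e_{5} is then valid when invertible, keeping its own part and reversing (v - w)/2.
Answer: \frac{1325}{1866} e_{1} + \frac{53}{311} e_{2} - \frac{795}{311} e_{4} - \frac{265}{1866} e_{5}


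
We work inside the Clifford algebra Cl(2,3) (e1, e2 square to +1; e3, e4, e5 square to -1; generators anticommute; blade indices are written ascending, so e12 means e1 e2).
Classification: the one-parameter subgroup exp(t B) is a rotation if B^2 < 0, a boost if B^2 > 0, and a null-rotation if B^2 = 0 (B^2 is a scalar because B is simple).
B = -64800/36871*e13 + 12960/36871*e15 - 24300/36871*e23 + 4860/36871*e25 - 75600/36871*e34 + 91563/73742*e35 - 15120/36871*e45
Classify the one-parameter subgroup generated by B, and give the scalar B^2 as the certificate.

B^2 term by term: the squares give (-64800/36871)^2*(e13)^2 + (12960/36871)^2*(e15)^2 + (-24300/36871)^2*(e23)^2 + (4860/36871)^2*(e25)^2 + (-75600/36871)^2*(e34)^2 + (91563/73742)^2*(e35)^2 + (-15120/36871)^2*(e45)^2 = 4199040000/1359470641*(+1) + 167961600/1359470641*(+1) + 590490000/1359470641*(+1) + 23619600/1359470641*(+1) + 5715360000/1359470641*(-1) + 8383782969/5437882564*(-1) + 228614400/1359470641*(-1) = -9/4 (each basis 2-blade squares to minus the product of its generators' squares); cross terms between blades sharing an index anticommute and cancel; the commuting (index-disjoint) pairs give grade-4 terms 2*c*c'*(blade product), which cancel blade by blade — e1235: 629856000/1359470641 - 629856000/1359470641 = 0; e1345: 1959552000/1359470641 - 1959552000/1359470641 = 0; e2345: 734832000/1359470641 - 734832000/1359470641 = 0 — confirming B is simple. So B^2 = -9/4.
Answer: rotation, certificate B^2 = -9/4. Because -9/4 is invariant under every versor sandwich, the classification follows from its sign alone.


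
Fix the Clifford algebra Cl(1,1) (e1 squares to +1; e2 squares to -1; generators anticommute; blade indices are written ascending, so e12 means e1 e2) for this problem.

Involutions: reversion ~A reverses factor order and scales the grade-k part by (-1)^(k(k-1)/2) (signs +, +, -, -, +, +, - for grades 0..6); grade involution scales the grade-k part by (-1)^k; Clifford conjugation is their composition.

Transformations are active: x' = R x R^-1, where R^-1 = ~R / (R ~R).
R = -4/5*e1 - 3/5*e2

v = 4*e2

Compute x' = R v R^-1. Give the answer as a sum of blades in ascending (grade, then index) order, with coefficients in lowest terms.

~R = -4/5*e1 - 3/5*e2, and R ~R = 7/25, so R^-1 = ~R / (7/25).
R v = 12/5 - 16/5*e12
Answer: -96/7*e1 - 100/7*e2


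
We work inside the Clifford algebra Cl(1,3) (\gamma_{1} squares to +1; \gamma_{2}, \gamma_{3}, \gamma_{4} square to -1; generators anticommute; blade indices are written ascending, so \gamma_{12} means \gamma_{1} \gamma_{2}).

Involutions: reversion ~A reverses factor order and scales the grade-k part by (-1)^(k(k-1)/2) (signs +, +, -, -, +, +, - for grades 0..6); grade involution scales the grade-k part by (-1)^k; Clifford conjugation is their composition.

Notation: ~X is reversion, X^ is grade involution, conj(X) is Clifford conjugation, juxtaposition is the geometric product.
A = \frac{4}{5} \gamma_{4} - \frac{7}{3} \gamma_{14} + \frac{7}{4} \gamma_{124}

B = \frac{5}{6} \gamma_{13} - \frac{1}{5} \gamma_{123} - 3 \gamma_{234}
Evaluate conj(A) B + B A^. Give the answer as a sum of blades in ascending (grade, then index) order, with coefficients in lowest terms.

first term: -\frac{21}{4} \gamma_{13} - \frac{12}{5} \gamma_{23} + \frac{413}{180} \gamma_{34} + 7 \gamma_{123} - \frac{2}{3} \gamma_{134} - \frac{119}{120} \gamma_{234} - \frac{4}{25} \gamma_{1234}
second term: -\frac{21}{4} \gamma_{13} - \frac{12}{5} \gamma_{23} + \frac{413}{180} \gamma_{34} + 7 \gamma_{123} - \frac{2}{3} \gamma_{134} - \frac{119}{120} \gamma_{234} + \frac{4}{25} \gamma_{1234}
Answer: -\frac{21}{2} \gamma_{13} - \frac{24}{5} \gamma_{23} + \frac{413}{90} \gamma_{34} + 14 \gamma_{123} - \frac{4}{3} \gamma_{134} - \frac{119}{60} \gamma_{234}


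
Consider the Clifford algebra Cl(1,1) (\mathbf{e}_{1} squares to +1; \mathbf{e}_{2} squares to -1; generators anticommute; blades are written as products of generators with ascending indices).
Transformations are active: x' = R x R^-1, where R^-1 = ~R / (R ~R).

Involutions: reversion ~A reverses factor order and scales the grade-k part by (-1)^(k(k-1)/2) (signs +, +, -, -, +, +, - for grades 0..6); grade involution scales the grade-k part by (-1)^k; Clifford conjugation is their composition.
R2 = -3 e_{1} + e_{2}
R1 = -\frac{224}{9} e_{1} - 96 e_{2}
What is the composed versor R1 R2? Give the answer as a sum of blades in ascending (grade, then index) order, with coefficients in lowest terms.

Distribute over the terms of R1 (each basis-blade product reordered to ascending indices, repeated generators contracted through their squares):
(-\frac{224}{9} e_{1}) R2 = \frac{224}{3} - \frac{224}{9} e_{1} e_{2}
(-96 e_{2}) R2 = 96 - 288 e_{1} e_{2}
Summing the partial products and collecting blades:
Answer: \frac{512}{3} - \frac{2816}{9} e_{1} e_{2}


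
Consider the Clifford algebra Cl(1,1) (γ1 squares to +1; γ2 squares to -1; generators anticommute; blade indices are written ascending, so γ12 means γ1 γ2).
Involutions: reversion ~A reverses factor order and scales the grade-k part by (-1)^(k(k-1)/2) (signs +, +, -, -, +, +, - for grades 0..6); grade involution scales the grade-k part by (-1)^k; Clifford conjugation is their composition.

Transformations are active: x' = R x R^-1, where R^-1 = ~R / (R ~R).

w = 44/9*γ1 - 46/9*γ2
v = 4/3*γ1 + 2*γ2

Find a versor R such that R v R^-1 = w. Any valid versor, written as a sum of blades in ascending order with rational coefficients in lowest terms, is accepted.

Take R = v + w = 56/9*γ1 - 28/9*γ2. Because q(v) = q(w) = -20/9, conjugation by R sends v exactly to w.
Answer: 56/9*γ1 - 28/9*γ2


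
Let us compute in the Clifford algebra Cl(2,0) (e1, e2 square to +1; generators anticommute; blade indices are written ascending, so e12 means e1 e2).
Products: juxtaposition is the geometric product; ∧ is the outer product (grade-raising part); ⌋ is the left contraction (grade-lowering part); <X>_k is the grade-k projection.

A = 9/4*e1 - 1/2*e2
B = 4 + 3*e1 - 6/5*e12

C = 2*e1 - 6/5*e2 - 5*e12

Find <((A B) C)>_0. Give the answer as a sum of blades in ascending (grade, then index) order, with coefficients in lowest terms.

step 1: 27/4 + 42/5*e1 - 47/10*e2 + 3/2*e12
step 2: 1497/50 - 59/5*e1 - 531/10*e2 - 3443/100*e12
step 3: 1497/50
Answer: 1497/50


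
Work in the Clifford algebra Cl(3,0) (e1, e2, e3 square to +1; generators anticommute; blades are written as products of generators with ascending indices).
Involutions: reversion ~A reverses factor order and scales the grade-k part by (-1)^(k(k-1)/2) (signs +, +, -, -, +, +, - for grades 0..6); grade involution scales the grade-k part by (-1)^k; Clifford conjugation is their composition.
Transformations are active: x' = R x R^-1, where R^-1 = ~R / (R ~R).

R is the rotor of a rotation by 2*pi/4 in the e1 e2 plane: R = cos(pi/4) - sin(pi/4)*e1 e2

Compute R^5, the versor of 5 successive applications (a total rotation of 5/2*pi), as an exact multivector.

Because a rotor carries half the rotation angle, composing 5 copies of this e1 e2-plane rotor multiplies the phase: 5*(pi/4) = 5*pi/4, hence R^5 = cos(5*pi/4) - sin(5*pi/4)*e1 e2.
cos(5*pi/4) = -sqrt(2)/2 and sin(5*pi/4) = -sqrt(2)/2, so R^5 = -sqrt(2)/2 + sqrt(2)/2*e1 e2. The net rotation is 1/2*pi (after discarding 1 full turn, each of which contributes a factor -1 to the rotor); the rotor keeps the half-angle phase exactly.
Answer: -sqrt(2)/2 + sqrt(2)/2*e1 e2


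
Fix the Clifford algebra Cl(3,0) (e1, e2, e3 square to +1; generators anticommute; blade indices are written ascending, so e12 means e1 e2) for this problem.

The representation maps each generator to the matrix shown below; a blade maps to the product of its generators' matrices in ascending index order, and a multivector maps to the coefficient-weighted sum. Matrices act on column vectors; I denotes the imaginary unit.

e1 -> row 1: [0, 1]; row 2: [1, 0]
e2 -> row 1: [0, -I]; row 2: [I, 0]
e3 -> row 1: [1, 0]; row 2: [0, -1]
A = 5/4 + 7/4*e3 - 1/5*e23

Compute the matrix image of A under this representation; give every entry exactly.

Bivector images (products of the table entries): rho(e23) = rho(e2)rho(e3) = row 1: [0, I]; row 2: [I, 0].
M = (5/4)*1 + (7/4)*rho(e3) + (-1/5)*rho(e23), summed entrywise (1 is the identity matrix):
Answer: row 1: [3, -I/5]; row 2: [-I/5, -1/2]


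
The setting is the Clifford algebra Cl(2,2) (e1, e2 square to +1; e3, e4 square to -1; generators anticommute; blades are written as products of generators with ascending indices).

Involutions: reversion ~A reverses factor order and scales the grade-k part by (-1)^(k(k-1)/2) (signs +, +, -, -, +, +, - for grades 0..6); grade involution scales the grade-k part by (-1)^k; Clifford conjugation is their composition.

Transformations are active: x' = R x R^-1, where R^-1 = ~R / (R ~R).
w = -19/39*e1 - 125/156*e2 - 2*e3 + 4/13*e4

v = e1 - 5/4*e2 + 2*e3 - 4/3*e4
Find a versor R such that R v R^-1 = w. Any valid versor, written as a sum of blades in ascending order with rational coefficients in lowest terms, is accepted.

Construction: equal norms (both -463/144) license R = v + w = 20/39*e1 - 80/39*e2 - 40/39*e4 — nothing changes along that direction, while (v - w)/2 changes sign, so v maps onto w.
Answer: 20/39*e1 - 80/39*e2 - 40/39*e4


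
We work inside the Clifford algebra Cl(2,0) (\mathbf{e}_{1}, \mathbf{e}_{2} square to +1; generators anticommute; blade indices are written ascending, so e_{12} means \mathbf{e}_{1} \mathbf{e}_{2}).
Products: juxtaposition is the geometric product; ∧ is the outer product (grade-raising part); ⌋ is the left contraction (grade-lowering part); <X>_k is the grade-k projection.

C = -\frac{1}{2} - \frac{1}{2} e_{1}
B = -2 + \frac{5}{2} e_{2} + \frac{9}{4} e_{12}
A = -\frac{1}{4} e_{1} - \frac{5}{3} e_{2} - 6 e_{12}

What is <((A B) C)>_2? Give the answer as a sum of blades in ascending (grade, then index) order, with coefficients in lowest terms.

step 1: \frac{28}{3} - \frac{43}{4} e_{1} + \frac{133}{48} e_{2} + \frac{91}{8} e_{12}
step 2: \frac{17}{24} + \frac{17}{24} e_{1} + \frac{413}{96} e_{2} - \frac{413}{96} e_{12}
step 3: -\frac{413}{96} e_{12}
Answer: -\frac{413}{96} e_{12}


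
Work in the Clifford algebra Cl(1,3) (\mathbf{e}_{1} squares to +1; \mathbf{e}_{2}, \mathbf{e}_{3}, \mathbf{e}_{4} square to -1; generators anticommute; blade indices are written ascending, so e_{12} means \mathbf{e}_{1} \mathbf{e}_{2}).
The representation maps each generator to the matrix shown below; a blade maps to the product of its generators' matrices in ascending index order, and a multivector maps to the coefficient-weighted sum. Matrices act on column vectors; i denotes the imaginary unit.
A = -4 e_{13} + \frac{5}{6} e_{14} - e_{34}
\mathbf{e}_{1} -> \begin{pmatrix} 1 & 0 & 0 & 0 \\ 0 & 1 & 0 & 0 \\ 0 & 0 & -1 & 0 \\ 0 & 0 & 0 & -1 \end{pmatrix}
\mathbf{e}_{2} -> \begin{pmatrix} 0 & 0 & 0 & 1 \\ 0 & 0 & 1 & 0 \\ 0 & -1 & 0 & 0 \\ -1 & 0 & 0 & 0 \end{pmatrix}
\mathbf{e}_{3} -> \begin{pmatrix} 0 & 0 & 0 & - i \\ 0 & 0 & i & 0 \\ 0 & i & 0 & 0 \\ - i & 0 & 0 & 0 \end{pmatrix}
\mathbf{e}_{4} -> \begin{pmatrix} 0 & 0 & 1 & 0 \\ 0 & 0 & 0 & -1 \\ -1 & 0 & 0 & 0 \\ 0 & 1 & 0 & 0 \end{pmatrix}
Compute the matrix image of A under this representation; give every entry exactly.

Bivector images (products of the table entries): rho(e_{13}) = rho(\mathbf{e}_{1})rho(\mathbf{e}_{3}) = \begin{pmatrix} 0 & 0 & 0 & - i \\ 0 & 0 & i & 0 \\ 0 & - i & 0 & 0 \\ i & 0 & 0 & 0 \end{pmatrix}; rho(e_{14}) = rho(\mathbf{e}_{1})rho(\mathbf{e}_{4}) = \begin{pmatrix} 0 & 0 & 1 & 0 \\ 0 & 0 & 0 & -1 \\ 1 & 0 & 0 & 0 \\ 0 & -1 & 0 & 0 \end{pmatrix}; rho(e_{34}) = rho(\mathbf{e}_{3})rho(\mathbf{e}_{4}) = \begin{pmatrix} 0 & - i & 0 & 0 \\ - i & 0 & 0 & 0 \\ 0 & 0 & 0 & - i \\ 0 & 0 & - i & 0 \end{pmatrix}.
M = (-4)*rho(e_{13}) + (\frac{5}{6})*rho(e_{14}) + (-1)*rho(e_{34}), summed entrywise:
Answer: \begin{pmatrix} 0 & i & \frac{5}{6} & 4 i \\ i & 0 & - 4 i & - \frac{5}{6} \\ \frac{5}{6} & 4 i & 0 & i \\ - 4 i & - \frac{5}{6} & i & 0 \end{pmatrix}


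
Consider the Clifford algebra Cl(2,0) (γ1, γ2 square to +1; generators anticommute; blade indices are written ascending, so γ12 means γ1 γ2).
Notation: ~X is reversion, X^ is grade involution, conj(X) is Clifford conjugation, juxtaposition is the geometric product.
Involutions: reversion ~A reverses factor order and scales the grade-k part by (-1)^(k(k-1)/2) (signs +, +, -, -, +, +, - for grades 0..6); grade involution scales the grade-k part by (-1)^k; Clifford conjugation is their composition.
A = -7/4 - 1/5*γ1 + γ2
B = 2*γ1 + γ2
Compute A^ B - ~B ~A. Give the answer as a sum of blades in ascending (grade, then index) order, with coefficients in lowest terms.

first term: -3/5 - 7/2*γ1 - 7/4*γ2 + 11/5*γ12
second term: 3/5 - 7/2*γ1 - 7/4*γ2 + 11/5*γ12
Answer: -6/5


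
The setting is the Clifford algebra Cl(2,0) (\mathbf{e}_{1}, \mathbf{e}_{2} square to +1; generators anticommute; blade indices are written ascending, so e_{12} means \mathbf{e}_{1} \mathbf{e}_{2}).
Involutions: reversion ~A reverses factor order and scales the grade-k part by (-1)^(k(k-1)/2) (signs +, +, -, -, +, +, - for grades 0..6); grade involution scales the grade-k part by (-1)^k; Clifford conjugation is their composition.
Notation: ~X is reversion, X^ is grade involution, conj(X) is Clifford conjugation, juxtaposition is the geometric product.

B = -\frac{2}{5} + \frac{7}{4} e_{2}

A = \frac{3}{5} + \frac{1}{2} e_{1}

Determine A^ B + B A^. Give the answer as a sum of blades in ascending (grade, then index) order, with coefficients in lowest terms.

first term: -\frac{6}{25} + \frac{1}{5} e_{1} + \frac{21}{20} e_{2} - \frac{7}{8} e_{12}
second term: -\frac{6}{25} + \frac{1}{5} e_{1} + \frac{21}{20} e_{2} + \frac{7}{8} e_{12}
Answer: -\frac{12}{25} + \frac{2}{5} e_{1} + \frac{21}{10} e_{2}


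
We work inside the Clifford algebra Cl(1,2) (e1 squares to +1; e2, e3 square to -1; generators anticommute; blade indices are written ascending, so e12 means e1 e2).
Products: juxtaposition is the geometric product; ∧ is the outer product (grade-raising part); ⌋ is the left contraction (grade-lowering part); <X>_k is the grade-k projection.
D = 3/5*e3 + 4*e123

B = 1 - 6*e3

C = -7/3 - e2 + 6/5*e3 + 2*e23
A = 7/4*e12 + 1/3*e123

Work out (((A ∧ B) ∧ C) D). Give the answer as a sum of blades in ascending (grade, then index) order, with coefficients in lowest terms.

step 1: 7/4*e12 - 61/6*e123
step 2: -49/12*e12 + 1162/45*e123
step 3: -4648/45 - 49/3*e3 - 1162/75*e12 - 49/20*e123
Answer: -4648/45 - 49/3*e3 - 1162/75*e12 - 49/20*e123


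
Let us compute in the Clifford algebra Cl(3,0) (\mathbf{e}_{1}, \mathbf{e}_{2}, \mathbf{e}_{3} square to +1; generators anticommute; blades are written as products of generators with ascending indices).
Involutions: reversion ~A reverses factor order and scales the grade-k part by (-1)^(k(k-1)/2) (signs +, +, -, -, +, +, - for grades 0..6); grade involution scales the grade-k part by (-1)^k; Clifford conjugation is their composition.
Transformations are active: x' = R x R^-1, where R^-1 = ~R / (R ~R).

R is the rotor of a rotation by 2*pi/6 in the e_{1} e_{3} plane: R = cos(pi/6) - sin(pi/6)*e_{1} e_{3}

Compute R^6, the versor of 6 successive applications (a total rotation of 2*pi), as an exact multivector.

Rotor phase runs at HALF the rotation angle; powers of one rotor simply add phase, so after 6 steps in e_{1} e_{3} the phase is 6*pi/6 = \pi and R^6 = cos(\pi) - sin(\pi)*e_{1} e_{3}.
cos(\pi) = -1 and sin(\pi) = 0, so R^6 = -1. The total rotation 2*pi is 1 full turn, so every vector returns to itself, yet the rotor is -1, on the OTHER sheet of the double cover (an odd number of 2*pi turns).
Answer: -1


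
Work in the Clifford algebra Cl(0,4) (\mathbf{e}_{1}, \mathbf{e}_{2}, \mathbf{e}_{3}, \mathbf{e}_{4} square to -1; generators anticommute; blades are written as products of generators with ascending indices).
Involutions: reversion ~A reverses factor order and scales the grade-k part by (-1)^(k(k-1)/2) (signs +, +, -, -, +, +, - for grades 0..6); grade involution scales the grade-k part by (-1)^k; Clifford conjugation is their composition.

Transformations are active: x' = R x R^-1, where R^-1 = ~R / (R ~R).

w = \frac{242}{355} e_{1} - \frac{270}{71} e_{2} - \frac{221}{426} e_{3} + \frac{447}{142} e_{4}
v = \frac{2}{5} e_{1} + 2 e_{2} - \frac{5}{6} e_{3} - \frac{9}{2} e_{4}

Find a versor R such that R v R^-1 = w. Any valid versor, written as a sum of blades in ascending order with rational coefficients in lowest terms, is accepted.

Here q(v) = q(w) = -\frac{11297}{450}; the classical choice R = v + w = \frac{384}{355} e_{1} - \frac{128}{71} e_{2} - \frac{96}{71} e_{3} - \frac{96}{71} e_{4} then realises v -> w under the sandwich.
Answer: \frac{384}{355} e_{1} - \frac{128}{71} e_{2} - \frac{96}{71} e_{3} - \frac{96}{71} e_{4}


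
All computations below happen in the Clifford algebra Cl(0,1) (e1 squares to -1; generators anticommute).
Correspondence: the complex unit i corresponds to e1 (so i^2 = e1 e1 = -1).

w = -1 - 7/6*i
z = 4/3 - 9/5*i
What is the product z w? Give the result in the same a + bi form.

In blades: z = 4/3 - 9/5*e1, w = -1 - 7/6*e1.
Distribute z over w term by term (generator squares from the signature, products reordered to ascending indices): (4/3)*w = -4/3 - 14/9*e1; (-9/5*e1)*w = -21/10 + 9/5*e1.
Sum: -103/30 + 11/45*e1; translating back through the correspondence:
Answer: -103/30 + 11/45*i


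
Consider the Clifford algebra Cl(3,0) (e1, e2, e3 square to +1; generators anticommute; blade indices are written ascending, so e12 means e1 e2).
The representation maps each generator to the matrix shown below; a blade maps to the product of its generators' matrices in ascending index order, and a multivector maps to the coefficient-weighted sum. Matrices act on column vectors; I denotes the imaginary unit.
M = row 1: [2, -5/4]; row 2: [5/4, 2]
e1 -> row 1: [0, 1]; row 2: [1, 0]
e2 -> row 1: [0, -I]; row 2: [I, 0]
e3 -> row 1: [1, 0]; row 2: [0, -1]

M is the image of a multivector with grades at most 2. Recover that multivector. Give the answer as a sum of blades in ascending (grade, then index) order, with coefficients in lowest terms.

Method: 1, rho(e1), rho(e2), rho(e3) form a trace-orthogonal basis of the 2x2 complex matrices (tr(X Y) = 2 if X = Y, else 0), so M = m0*1 + m1*rho(e1) + m2*rho(e2) + m3*rho(e3) with m0 = tr(M)/2 = 2, m1 = tr(M rho(e1))/2 = 0, m2 = tr(M rho(e2))/2 = -5*I/4, m3 = tr(M rho(e3))/2 = 0.
Multiplying table entries, the bivector images are rho(e12) = I*rho(e3), rho(e13) = -I*rho(e2), rho(e23) = I*rho(e1); with real blade coefficients the real parts of m0..m3 are the coefficients of 1, e1, e2, e3 and the imaginary parts give the bivectors (e23: Im m1, e13: -Im m2, e12: Im m3).
Answer: 2 + 5/4*e13


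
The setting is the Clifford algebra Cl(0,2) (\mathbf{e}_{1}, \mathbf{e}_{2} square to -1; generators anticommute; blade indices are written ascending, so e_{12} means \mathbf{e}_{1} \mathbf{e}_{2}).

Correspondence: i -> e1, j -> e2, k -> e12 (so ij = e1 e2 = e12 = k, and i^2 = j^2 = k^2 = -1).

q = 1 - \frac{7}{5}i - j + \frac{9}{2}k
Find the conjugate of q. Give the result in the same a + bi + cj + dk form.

In blades: q = 1 - \frac{7}{5} e_{1} - e_{2} + \frac{9}{2} e_{12}.
Conjugation here is Clifford conjugation: the scalar is fixed and the grade-1 and grade-2 blades all flip sign, giving 1 + \frac{7}{5} e_{1} + e_{2} - \frac{9}{2} e_{12}; translating back:
Answer: 1 + \frac{7}{5}i + j - \frac{9}{2}k


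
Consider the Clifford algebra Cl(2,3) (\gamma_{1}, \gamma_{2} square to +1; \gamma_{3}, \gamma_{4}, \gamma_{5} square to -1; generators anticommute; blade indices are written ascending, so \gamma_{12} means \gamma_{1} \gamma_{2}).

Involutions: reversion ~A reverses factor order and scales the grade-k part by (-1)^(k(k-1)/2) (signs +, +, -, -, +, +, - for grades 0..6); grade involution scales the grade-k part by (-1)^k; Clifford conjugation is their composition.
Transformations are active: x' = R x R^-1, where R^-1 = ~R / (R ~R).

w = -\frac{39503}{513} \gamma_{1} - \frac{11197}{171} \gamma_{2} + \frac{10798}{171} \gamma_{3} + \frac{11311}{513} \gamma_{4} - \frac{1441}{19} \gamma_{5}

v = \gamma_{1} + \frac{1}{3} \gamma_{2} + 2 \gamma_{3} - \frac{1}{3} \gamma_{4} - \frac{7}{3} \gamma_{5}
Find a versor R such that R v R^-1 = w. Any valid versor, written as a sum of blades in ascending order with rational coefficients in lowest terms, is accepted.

Construction: equal norms (both -\frac{76}{9}) license R = v + w = -\frac{38990}{513} \gamma_{1} - \frac{11140}{171} \gamma_{2} + \frac{11140}{171} \gamma_{3} + \frac{11140}{513} \gamma_{4} - \frac{4456}{57} \gamma_{5} — nothing changes along that direction, while (v - w)/2 changes sign, so v maps onto w.
Answer: -\frac{38990}{513} \gamma_{1} - \frac{11140}{171} \gamma_{2} + \frac{11140}{171} \gamma_{3} + \frac{11140}{513} \gamma_{4} - \frac{4456}{57} \gamma_{5}


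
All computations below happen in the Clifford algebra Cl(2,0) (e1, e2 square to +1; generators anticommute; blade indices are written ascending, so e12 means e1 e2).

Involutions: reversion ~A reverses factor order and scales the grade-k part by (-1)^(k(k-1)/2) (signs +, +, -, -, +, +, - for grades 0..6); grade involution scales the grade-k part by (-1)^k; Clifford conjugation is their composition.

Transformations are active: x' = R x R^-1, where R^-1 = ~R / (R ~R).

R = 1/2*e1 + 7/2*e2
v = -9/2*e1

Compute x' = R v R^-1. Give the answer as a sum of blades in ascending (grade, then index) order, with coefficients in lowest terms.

~R = 1/2*e1 + 7/2*e2, and R ~R = 25/2, so R^-1 = ~R / (25/2).
R v = -9/4 + 63/4*e12
Answer: 108/25*e1 - 63/50*e2


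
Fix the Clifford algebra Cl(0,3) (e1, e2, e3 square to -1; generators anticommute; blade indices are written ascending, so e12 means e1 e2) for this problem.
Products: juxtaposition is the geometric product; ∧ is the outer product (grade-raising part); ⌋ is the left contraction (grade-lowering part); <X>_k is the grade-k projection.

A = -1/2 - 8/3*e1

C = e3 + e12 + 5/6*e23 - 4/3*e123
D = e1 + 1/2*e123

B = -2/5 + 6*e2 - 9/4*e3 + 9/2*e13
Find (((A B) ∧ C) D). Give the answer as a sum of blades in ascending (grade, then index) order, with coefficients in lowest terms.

step 1: 1/5 + 16/15*e1 - 3*e2 + 105/8*e3 - 16*e12 + 15/4*e13
step 2: 1/5*e3 + 1/5*e12 + 16/15*e13 - 17/6*e23 - 811/360*e123
step 3: -811/720 + 17/12*e1 + 11/15*e2 + 29/30*e3 - 1/10*e12 - 1/5*e13 + 811/360*e23 - 17/6*e123
Answer: -811/720 + 17/12*e1 + 11/15*e2 + 29/30*e3 - 1/10*e12 - 1/5*e13 + 811/360*e23 - 17/6*e123


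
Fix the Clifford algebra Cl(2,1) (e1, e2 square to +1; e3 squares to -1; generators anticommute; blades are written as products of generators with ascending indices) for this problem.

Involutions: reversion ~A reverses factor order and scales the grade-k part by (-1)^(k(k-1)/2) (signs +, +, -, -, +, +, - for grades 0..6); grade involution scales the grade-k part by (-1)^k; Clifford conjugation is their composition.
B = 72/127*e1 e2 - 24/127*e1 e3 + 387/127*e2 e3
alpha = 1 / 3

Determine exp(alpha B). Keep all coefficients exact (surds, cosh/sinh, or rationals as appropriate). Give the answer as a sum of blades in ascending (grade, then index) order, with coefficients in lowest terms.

B^2 term by term: the squares give (72/127)^2*(e1 e2)^2 + (-24/127)^2*(e1 e3)^2 + (387/127)^2*(e2 e3)^2 = 5184/16129*(-1) + 576/16129*(+1) + 149769/16129*(+1) = 9 (each basis 2-blade squares to minus the product of its generators' squares); cross terms between blades sharing an index anticommute and cancel. So B^2 = 9.
B^2 = 9 — B^2 > 0, so the exponential closes hyperbolically: l = 3, alpha*l = 1, so exp(alpha B) = cosh(1) + (sinh(1)/3)*B = cosh(1) + (sinh(1)/3)*B.
Answer: cosh(1) + 24*sinh(1)/127*e1 e2 - 8*sinh(1)/127*e1 e3 + 129*sinh(1)/127*e2 e3


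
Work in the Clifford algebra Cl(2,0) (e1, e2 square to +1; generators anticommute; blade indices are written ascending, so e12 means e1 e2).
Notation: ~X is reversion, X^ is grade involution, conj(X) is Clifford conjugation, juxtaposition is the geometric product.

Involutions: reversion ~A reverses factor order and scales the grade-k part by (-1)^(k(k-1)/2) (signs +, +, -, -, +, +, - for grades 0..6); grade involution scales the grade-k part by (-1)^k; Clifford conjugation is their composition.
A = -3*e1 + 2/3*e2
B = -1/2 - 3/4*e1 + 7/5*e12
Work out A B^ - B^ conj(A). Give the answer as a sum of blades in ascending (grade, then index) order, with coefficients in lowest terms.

first term: -9/4 + 17/30*e1 - 68/15*e2 - 1/2*e12
second term: 9/4 - 73/30*e1 - 58/15*e2 - 1/2*e12
Answer: -9/2 + 3*e1 - 2/3*e2


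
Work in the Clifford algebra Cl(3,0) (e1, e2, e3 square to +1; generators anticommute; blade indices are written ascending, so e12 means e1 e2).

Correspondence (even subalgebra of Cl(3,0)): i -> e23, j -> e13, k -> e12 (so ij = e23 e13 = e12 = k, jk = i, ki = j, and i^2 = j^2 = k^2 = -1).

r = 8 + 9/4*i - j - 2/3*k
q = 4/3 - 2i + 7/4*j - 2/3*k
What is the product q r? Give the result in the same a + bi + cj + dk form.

In blades: q = 4/3 - 2/3*e12 + 7/4*e13 - 2*e23, r = 8 - 2/3*e12 - e13 + 9/4*e23.
Distribute q over r term by term (generator squares from the signature, products reordered to ascending indices): (4/3)*r = 32/3 - 8/9*e12 - 4/3*e13 + 3*e23; (-2/3*e12)*r = -4/9 - 16/3*e12 - 3/2*e13 - 2/3*e23; (7/4*e13)*r = 7/4 - 63/16*e12 + 14*e13 - 7/6*e23; (-2*e23)*r = 9/2 + 2*e12 - 4/3*e13 - 16*e23.
Sum: 593/36 - 1175/144*e12 + 59/6*e13 - 89/6*e23; translating back through the correspondence:
Answer: 593/36 - 89/6*i + 59/6*j - 1175/144*k


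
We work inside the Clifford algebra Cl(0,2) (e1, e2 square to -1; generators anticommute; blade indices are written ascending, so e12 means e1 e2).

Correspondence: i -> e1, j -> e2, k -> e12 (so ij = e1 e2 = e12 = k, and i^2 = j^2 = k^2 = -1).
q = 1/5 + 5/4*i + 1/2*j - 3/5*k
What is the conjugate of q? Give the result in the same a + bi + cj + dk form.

In blades: q = 1/5 + 5/4*e1 + 1/2*e2 - 3/5*e12.
Conjugation here is Clifford conjugation: the scalar is fixed and the grade-1 and grade-2 blades all flip sign, giving 1/5 - 5/4*e1 - 1/2*e2 + 3/5*e12; translating back:
Answer: 1/5 - 5/4*i - 1/2*j + 3/5*k


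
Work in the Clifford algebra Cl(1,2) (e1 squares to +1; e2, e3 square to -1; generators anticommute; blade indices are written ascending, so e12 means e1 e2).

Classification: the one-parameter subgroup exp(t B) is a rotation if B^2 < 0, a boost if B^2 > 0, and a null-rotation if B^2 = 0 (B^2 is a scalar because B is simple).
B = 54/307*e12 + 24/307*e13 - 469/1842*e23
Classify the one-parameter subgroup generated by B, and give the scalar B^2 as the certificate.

B^2 term by term: the squares give (54/307)^2*(e12)^2 + (24/307)^2*(e13)^2 + (-469/1842)^2*(e23)^2 = 2916/94249*(+1) + 576/94249*(+1) + 219961/3392964*(-1) = -1/36 (each basis 2-blade squares to minus the product of its generators' squares); cross terms between blades sharing an index anticommute and cancel. So B^2 = -1/36.
Answer: rotation, certificate B^2 = -1/36. Note: conjugating B changes its blade decomposition but never the scalar B^2 = -1/36, whose sign settles the classification.


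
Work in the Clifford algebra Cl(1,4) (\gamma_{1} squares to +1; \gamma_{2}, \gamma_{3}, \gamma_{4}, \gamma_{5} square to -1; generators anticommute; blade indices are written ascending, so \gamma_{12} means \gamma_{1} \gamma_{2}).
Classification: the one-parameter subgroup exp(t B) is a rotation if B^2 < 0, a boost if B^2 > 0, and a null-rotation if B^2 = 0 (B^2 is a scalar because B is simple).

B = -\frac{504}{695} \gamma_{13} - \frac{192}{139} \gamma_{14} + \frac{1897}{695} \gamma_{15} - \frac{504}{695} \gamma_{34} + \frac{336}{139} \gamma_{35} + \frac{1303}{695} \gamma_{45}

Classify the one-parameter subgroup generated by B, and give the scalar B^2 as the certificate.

B^2 term by term: the squares give (-\frac{504}{695})^2*(\gamma_{13})^2 + (-\frac{192}{139})^2*(\gamma_{14})^2 + (\frac{1897}{695})^2*(\gamma_{15})^2 + (-\frac{504}{695})^2*(\gamma_{34})^2 + (\frac{336}{139})^2*(\gamma_{35})^2 + (\frac{1303}{695})^2*(\gamma_{45})^2 = \frac{254016}{483025}*(+1) + \frac{36864}{19321}*(+1) + \frac{3598609}{483025}*(+1) + \frac{254016}{483025}*(-1) + \frac{112896}{19321}*(-1) + \frac{1697809}{483025}*(-1) = 0 (each basis 2-blade squares to minus the product of its generators' squares); cross terms between blades sharing an index anticommute and cancel; the commuting (index-disjoint) pairs give grade-4 terms 2*c*c'*(blade product), which cancel blade by blade — \gamma_{1345}: -\frac{1313424}{483025} + \frac{129024}{19321} - \frac{1912176}{483025} = 0 — confirming B is simple. So B^2 = 0.
Answer: null-rotation, certificate B^2 = 0. One invariant decides it: the square 0 survives every conjugation, and its sign is exactly the classification.


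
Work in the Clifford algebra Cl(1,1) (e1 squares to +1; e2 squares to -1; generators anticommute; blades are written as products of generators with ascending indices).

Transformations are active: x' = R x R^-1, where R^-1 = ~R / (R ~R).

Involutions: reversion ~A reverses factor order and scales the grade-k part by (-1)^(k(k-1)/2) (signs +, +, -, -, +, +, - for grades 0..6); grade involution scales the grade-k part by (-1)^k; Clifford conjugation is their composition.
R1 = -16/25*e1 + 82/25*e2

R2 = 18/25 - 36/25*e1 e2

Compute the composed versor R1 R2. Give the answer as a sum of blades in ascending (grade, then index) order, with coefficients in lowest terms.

Distribute over the terms of R1 (each basis-blade product reordered to ascending indices, repeated generators contracted through their squares):
(-16/25*e1) R2 = -288/625*e1 + 576/625*e2
(82/25*e2) R2 = -2952/625*e1 + 1476/625*e2
Summing the partial products and collecting blades:
Answer: -648/125*e1 + 2052/625*e2


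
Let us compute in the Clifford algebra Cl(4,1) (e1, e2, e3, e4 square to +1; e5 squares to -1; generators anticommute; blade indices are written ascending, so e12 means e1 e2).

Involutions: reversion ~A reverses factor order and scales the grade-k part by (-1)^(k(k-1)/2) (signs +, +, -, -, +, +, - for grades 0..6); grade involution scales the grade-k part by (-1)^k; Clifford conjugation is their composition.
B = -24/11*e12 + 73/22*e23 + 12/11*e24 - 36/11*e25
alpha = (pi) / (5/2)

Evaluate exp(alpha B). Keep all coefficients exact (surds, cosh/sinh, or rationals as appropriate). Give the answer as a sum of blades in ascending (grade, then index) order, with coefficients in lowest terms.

B^2 term by term: the squares give (-24/11)^2*(e12)^2 + (73/22)^2*(e23)^2 + (12/11)^2*(e24)^2 + (-36/11)^2*(e25)^2 = 576/121*(-1) + 5329/484*(-1) + 144/121*(-1) + 1296/121*(+1) = -25/4 (each basis 2-blade squares to minus the product of its generators' squares); cross terms between blades sharing an index anticommute and cancel. So B^2 = -25/4.
B^2 = -25/4 — since the square is negative, the closed form is circular: l = 5/2, alpha*l = pi, so exp(alpha B) = cos(pi) + (sin(pi)/(5/2))*B = -1 + (0)*B.
Answer: -1
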